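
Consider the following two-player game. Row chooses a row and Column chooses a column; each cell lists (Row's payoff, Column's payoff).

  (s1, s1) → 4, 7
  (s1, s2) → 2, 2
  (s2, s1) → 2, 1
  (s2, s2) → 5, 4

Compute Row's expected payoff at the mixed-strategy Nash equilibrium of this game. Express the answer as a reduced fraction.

16/5

Column mixes with probability q on s1, chosen so Row is indifferent: 4q + 2(1−q) = 2q + 5(1−q) gives q = 3/5.
Row's expected payoff (from either row, since indifferent) is 4·3/5 + 2·2/5 = 16/5.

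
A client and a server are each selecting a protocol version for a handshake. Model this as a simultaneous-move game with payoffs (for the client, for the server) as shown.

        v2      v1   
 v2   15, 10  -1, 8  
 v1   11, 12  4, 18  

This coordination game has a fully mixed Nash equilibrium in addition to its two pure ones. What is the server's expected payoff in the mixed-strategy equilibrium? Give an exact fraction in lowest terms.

The client mixes with probability p on v2, chosen so the server is indifferent: 10p + 12(1−p) = 8p + 18(1−p) gives p = 3/4.
The server's expected payoff is 10·3/4 + 12·1/4 = 21/2.

21/2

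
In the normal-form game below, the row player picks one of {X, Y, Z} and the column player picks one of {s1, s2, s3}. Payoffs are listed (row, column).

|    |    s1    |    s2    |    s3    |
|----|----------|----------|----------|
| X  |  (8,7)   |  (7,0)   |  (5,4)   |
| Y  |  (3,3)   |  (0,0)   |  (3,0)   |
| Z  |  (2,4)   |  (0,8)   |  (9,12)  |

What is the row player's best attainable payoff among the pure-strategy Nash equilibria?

(X, s1) is a pure NE (the row player: 8 ≥ 3; the column player: 7 ≥ 4). The row player gets 8.
(Z, s3) is a pure NE (the row player: 9 ≥ 5; the column player: 12 ≥ 8). The row player gets 9.
Every other cell has a profitable deviation for at least one player. Highest of {8, 9} is 9.

9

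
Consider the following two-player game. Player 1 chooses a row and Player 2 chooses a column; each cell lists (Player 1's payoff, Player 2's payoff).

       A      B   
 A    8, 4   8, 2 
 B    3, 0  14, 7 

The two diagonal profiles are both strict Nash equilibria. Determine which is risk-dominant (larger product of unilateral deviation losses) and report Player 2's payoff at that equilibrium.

At both A: Player 1 loses 8 − 3 = 5 by deviating; Player 2 loses 4 − 2 = 2. Product = 5·2 = 10.
At both B: Player 1 loses 14 − 8 = 6 by deviating; Player 2 loses 7 − 0 = 7. Product = 6·7 = 42.
42 > 10, so both B is risk-dominant. Player 2's payoff there is 7.

7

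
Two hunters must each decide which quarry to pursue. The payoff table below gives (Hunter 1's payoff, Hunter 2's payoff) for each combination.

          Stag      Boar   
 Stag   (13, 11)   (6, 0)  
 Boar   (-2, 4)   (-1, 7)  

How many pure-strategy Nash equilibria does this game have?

Both Stag: Hunter 1 gets 13 (best alternative -2); Hunter 2 gets 11 (best alternative 0). Neither deviates — NE.
Both Boar is not a NE: Hunter 1 would switch to Stag (6 > -1).
No other cell survives both best-response checks, so there is 1 pure NE.

1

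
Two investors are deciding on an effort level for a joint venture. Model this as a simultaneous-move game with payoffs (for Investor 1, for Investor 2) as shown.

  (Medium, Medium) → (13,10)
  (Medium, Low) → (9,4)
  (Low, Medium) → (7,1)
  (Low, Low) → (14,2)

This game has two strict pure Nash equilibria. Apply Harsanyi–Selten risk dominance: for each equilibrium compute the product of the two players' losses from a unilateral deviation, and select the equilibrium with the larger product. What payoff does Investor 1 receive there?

13

At both Medium: Investor 1 loses 13 − 7 = 6 by deviating; Investor 2 loses 10 − 4 = 6. Product = 6·6 = 36.
At both Low: Investor 1 loses 14 − 9 = 5 by deviating; Investor 2 loses 2 − 1 = 1. Product = 5·1 = 5.
36 > 5, so both Medium is risk-dominant. Investor 1's payoff there is 13.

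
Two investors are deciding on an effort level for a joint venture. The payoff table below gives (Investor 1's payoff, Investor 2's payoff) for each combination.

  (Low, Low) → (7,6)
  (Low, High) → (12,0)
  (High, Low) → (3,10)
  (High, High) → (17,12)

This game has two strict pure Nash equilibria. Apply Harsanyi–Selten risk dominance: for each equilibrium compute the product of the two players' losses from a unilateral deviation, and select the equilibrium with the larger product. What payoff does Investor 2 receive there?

6

At both Low: Investor 1 loses 7 − 3 = 4 by deviating; Investor 2 loses 6 − 0 = 6. Product = 4·6 = 24.
At both High: Investor 1 loses 17 − 12 = 5 by deviating; Investor 2 loses 12 − 10 = 2. Product = 5·2 = 10.
24 > 10, so both Low is risk-dominant. Investor 2's payoff there is 6.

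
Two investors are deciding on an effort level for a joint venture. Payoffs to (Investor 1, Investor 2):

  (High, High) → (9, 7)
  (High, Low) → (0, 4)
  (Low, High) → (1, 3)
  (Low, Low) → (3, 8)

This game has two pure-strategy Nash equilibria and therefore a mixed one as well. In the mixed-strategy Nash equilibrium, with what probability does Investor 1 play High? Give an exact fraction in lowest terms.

Investor 1's mix p on High must make Investor 2 indifferent between High and Low.
Investor 2's payoff from High: 7p + 3(1−p). From Low: 4p + 8(1−p).
Set equal: 3p = 5(1−p) → p = 5/8.

5/8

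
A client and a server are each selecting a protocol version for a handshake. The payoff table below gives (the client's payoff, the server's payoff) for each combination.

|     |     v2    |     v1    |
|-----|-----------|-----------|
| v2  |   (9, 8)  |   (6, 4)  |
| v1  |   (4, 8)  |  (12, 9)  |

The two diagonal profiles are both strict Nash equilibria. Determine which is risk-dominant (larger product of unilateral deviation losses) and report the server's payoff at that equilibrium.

At both v2: the client loses 9 − 4 = 5 by deviating; the server loses 8 − 4 = 4. Product = 5·4 = 20.
At both v1: the client loses 12 − 6 = 6 by deviating; the server loses 9 − 8 = 1. Product = 6·1 = 6.
20 > 6, so both v2 is risk-dominant. The server's payoff there is 8.

8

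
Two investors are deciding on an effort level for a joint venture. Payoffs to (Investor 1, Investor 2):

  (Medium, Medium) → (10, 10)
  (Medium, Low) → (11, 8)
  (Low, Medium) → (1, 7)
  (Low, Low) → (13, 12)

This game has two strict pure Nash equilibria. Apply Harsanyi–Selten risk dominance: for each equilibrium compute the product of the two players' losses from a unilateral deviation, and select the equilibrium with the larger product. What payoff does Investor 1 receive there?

10

At both Medium: Investor 1 loses 10 − 1 = 9 by deviating; Investor 2 loses 10 − 8 = 2. Product = 9·2 = 18.
At both Low: Investor 1 loses 13 − 11 = 2 by deviating; Investor 2 loses 12 − 7 = 5. Product = 2·5 = 10.
18 > 10, so both Medium is risk-dominant. Investor 1's payoff there is 10.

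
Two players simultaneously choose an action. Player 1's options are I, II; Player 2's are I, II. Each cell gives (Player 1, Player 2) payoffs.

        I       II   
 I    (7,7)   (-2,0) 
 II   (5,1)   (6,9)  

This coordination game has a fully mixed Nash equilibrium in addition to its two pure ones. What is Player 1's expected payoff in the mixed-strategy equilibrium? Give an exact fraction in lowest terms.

Player 2 mixes with probability q on I, chosen so Player 1 is indifferent: 7q + (-2)(1−q) = 5q + 6(1−q) gives q = 4/5.
Player 1's expected payoff (from either row, since indifferent) is 7·4/5 + (-2)·1/5 = 26/5.

26/5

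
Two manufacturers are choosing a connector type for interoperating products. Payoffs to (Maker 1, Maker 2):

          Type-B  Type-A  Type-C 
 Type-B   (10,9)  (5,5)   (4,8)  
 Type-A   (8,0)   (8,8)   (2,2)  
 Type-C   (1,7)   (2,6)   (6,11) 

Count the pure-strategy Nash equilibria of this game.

Both Type-B: Maker 1 gets 10 (best alternative 8); Maker 2 gets 9 (best alternative 8). Neither deviates — NE.
Both Type-A: Maker 1 gets 8 (best alternative 5); Maker 2 gets 8 (best alternative 2). Neither deviates — NE.
Both Type-C: Maker 1 gets 6 (best alternative 4); Maker 2 gets 11 (best alternative 7). Neither deviates — NE.
(Type-A, Type-C) is not a NE: Maker 1 would switch to Type-C (6 > 2).
No other cell survives both best-response checks, so there are 3 pure NE.

3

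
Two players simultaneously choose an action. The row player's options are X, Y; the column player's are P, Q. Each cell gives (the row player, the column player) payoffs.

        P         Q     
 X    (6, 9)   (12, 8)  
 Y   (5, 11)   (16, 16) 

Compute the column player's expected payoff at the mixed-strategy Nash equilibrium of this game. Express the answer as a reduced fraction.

The row player mixes with probability p on X, chosen so the column player is indifferent: 9p + 11(1−p) = 8p + 16(1−p) gives p = 5/6.
The column player's expected payoff is 9·5/6 + 11·1/6 = 28/3.

28/3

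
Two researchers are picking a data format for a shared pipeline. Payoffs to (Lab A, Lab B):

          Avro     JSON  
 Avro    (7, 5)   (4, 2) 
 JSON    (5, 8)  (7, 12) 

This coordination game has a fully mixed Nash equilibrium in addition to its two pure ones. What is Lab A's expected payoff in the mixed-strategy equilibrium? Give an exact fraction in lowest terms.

Lab B mixes with probability q on Avro, chosen so Lab A is indifferent: 7q + 4(1−q) = 5q + 7(1−q) gives q = 3/5.
Lab A's expected payoff (from either row, since indifferent) is 7·3/5 + 4·2/5 = 29/5.

29/5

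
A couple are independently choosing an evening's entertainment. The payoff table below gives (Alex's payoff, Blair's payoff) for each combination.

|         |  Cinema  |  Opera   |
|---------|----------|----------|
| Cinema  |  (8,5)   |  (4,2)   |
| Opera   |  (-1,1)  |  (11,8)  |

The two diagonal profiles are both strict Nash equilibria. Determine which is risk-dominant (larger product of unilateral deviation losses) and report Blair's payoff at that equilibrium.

8

At both Cinema: Alex loses 8 − (-1) = 9 by deviating; Blair loses 5 − 2 = 3. Product = 9·3 = 27.
At both Opera: Alex loses 11 − 4 = 7 by deviating; Blair loses 8 − 1 = 7. Product = 7·7 = 49.
49 > 27, so both Opera is risk-dominant. Blair's payoff there is 8.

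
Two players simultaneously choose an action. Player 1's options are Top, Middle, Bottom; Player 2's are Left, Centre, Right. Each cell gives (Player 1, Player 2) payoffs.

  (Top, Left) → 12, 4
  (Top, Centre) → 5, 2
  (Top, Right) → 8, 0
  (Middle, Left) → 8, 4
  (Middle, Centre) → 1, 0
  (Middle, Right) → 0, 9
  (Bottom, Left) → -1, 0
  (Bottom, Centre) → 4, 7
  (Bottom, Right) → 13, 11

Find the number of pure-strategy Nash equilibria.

(Top, Left): Player 1 gets 12 (best alternative 8); Player 2 gets 4 (best alternative 2). Neither deviates — NE.
(Bottom, Right): Player 1 gets 13 (best alternative 8); Player 2 gets 11 (best alternative 7). Neither deviates — NE.
(Middle, Centre) is not a NE: Player 1 would switch to Top (5 > 1).
No other cell survives both best-response checks, so there are 2 pure NE.

2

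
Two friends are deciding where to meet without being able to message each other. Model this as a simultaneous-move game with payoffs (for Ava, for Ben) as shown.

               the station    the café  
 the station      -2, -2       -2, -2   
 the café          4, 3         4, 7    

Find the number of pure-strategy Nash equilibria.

1

Both the café: Ava gets 4 (best alternative -2); Ben gets 7 (best alternative 3). Neither deviates — NE.
Both the station is not a NE: Ava would switch to the café (4 > -2).
No other cell survives both best-response checks, so there is 1 pure NE.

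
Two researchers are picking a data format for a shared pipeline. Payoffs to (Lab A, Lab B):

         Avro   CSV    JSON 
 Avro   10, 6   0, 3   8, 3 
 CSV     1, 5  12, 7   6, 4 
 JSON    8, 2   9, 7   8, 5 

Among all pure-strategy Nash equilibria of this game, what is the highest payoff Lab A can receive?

Both Avro is a pure NE (Lab A: 10 ≥ 8; Lab B: 6 ≥ 3). Lab A gets 10.
Both CSV is a pure NE (Lab A: 12 ≥ 9; Lab B: 7 ≥ 5). Lab A gets 12.
Every other cell has a profitable deviation for at least one player. Highest of {10, 12} is 12.

12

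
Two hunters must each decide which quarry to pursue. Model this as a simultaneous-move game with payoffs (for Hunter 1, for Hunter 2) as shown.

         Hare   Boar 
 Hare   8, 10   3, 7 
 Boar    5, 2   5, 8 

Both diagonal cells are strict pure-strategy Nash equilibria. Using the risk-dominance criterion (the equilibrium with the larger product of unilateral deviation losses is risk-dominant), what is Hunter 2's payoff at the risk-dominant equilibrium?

At both Hare: Hunter 1 loses 8 − 5 = 3 by deviating; Hunter 2 loses 10 − 7 = 3. Product = 3·3 = 9.
At both Boar: Hunter 1 loses 5 − 3 = 2 by deviating; Hunter 2 loses 8 − 2 = 6. Product = 2·6 = 12.
12 > 9, so both Boar is risk-dominant. Hunter 2's payoff there is 8.

8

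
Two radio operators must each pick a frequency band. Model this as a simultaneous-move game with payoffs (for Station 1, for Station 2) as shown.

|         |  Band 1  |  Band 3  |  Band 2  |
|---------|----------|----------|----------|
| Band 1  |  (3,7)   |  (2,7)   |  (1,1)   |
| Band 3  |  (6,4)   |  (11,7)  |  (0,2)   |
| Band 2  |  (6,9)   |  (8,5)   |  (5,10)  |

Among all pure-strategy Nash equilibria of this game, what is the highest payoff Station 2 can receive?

10

Both Band 3 is a pure NE (Station 1: 11 ≥ 8; Station 2: 7 ≥ 4). Station 2 gets 7.
Both Band 2 is a pure NE (Station 1: 5 ≥ 1; Station 2: 10 ≥ 9). Station 2 gets 10.
Every other cell has a profitable deviation for at least one player. Highest of {7, 10} is 10.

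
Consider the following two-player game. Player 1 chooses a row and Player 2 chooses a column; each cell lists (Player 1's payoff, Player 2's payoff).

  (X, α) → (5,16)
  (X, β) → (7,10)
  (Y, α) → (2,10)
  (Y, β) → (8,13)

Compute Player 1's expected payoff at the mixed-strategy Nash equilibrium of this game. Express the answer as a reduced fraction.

Player 2 mixes with probability q on α, chosen so Player 1 is indifferent: 5q + 7(1−q) = 2q + 8(1−q) gives q = 1/4.
Player 1's expected payoff (from either row, since indifferent) is 5·1/4 + 7·3/4 = 13/2.

13/2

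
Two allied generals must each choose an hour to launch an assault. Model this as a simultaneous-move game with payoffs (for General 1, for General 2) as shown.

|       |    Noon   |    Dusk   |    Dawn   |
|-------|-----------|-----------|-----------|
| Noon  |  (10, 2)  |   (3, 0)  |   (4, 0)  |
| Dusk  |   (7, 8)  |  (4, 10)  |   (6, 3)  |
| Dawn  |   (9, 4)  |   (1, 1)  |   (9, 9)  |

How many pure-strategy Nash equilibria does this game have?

Both Noon: General 1 gets 10 (best alternative 9); General 2 gets 2 (best alternative 0). Neither deviates — NE.
Both Dusk: General 1 gets 4 (best alternative 3); General 2 gets 10 (best alternative 8). Neither deviates — NE.
Both Dawn: General 1 gets 9 (best alternative 6); General 2 gets 9 (best alternative 4). Neither deviates — NE.
(Noon, Dusk) is not a NE: General 1 would switch to Dusk (4 > 3).
No other cell survives both best-response checks, so there are 3 pure NE.

3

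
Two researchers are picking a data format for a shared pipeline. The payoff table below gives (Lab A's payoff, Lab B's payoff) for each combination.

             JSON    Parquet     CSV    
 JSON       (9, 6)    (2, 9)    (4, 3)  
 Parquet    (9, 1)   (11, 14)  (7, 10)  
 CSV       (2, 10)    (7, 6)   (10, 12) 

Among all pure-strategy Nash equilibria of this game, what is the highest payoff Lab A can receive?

Both Parquet is a pure NE (Lab A: 11 ≥ 7; Lab B: 14 ≥ 10). Lab A gets 11.
Both CSV is a pure NE (Lab A: 10 ≥ 7; Lab B: 12 ≥ 10). Lab A gets 10.
Every other cell has a profitable deviation for at least one player. Highest of {11, 10} is 11.

11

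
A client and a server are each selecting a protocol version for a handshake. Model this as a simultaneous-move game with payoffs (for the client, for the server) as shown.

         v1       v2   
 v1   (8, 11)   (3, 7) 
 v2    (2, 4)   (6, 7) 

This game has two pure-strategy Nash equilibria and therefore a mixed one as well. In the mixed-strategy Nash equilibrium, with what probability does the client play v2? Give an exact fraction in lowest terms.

The client's mix p on v1 must make the server indifferent between v1 and v2.
The server's payoff from v1: 11p + 4(1−p). From v2: 7p + 7(1−p).
Set equal: 4p = 3(1−p) → p = 3/7.
Probability on v2 is 1 − 3/7 = 4/7.

4/7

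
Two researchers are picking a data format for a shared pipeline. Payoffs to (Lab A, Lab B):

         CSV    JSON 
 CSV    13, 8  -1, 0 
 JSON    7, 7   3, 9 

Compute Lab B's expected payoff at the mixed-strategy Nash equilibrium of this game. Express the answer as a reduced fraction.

36/5

Lab A mixes with probability p on CSV, chosen so Lab B is indifferent: 8p + 7(1−p) = 0p + 9(1−p) gives p = 1/5.
Lab B's expected payoff is 8·1/5 + 7·4/5 = 36/5.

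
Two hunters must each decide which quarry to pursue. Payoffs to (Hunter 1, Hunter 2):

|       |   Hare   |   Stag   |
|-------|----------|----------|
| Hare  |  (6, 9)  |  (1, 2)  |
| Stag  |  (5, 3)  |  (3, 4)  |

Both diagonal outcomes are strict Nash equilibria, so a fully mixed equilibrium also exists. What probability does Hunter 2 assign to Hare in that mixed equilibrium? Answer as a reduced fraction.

Hunter 2's mix q on Hare must make Hunter 1 indifferent between Hare and Stag.
Hunter 1's payoff from Hare: 6q + 1(1−q). From Stag: 5q + 3(1−q).
Set equal: 1q = 2(1−q) → q = 2/3.

2/3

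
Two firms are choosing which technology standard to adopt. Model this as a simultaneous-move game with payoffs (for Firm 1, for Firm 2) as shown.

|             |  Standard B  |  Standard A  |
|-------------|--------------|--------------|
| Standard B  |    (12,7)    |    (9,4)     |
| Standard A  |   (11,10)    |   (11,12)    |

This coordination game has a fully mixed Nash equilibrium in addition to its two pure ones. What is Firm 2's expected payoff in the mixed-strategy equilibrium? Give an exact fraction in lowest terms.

44/5

Firm 1 mixes with probability p on Standard B, chosen so Firm 2 is indifferent: 7p + 10(1−p) = 4p + 12(1−p) gives p = 2/5.
Firm 2's expected payoff is 7·2/5 + 10·3/5 = 44/5.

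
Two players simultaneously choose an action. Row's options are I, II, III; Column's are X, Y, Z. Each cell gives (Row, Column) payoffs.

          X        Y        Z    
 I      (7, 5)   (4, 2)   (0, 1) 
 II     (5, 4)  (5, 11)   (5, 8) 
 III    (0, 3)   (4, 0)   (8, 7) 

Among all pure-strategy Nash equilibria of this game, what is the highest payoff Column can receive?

11

(I, X) is a pure NE (Row: 7 ≥ 5; Column: 5 ≥ 2). Column gets 5.
(II, Y) is a pure NE (Row: 5 ≥ 4; Column: 11 ≥ 8). Column gets 11.
(III, Z) is a pure NE (Row: 8 ≥ 5; Column: 7 ≥ 3). Column gets 7.
Every other cell has a profitable deviation for at least one player. Highest of {5, 11, 7} is 11.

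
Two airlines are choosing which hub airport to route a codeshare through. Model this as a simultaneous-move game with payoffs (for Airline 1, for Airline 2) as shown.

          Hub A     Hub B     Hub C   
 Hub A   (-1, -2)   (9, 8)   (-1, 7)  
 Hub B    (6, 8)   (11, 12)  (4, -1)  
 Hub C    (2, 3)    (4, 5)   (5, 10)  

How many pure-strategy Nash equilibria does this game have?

Both Hub B: Airline 1 gets 11 (best alternative 9); Airline 2 gets 12 (best alternative 8). Neither deviates — NE.
Both Hub C: Airline 1 gets 5 (best alternative 4); Airline 2 gets 10 (best alternative 5). Neither deviates — NE.
Both Hub A is not a NE: Airline 1 would switch to Hub B (6 > -1).
No other cell survives both best-response checks, so there are 2 pure NE.

2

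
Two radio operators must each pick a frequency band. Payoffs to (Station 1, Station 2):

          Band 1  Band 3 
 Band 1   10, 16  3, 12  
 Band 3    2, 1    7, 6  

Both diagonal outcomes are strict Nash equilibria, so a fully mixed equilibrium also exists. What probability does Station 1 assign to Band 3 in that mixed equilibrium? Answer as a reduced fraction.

Station 1's mix p on Band 1 must make Station 2 indifferent between Band 1 and Band 3.
Station 2's payoff from Band 1: 16p + 1(1−p). From Band 3: 12p + 6(1−p).
Set equal: 4p = 5(1−p) → p = 5/9.
Probability on Band 3 is 1 − 5/9 = 4/9.

4/9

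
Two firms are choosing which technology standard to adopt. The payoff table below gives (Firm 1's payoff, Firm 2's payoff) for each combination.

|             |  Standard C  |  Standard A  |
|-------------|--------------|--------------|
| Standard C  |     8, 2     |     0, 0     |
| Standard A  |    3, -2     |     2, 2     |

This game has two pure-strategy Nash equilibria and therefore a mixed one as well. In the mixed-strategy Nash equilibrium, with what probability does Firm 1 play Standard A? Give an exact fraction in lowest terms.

Firm 1's mix p on Standard C must make Firm 2 indifferent between Standard C and Standard A.
Firm 2's payoff from Standard C: 2p + (-2)(1−p). From Standard A: 0p + 2(1−p).
Set equal: 2p = 4(1−p) → p = 4/6 = 2/3.
Probability on Standard A is 1 − 2/3 = 1/3.

1/3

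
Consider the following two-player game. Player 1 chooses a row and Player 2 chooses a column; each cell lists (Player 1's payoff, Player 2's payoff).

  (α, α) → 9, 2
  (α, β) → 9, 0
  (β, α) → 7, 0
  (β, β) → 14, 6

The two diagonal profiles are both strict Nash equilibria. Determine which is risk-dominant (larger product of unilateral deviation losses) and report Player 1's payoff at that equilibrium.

At both α: Player 1 loses 9 − 7 = 2 by deviating; Player 2 loses 2 − 0 = 2. Product = 2·2 = 4.
At both β: Player 1 loses 14 − 9 = 5 by deviating; Player 2 loses 6 − 0 = 6. Product = 5·6 = 30.
30 > 4, so both β is risk-dominant. Player 1's payoff there is 14.

14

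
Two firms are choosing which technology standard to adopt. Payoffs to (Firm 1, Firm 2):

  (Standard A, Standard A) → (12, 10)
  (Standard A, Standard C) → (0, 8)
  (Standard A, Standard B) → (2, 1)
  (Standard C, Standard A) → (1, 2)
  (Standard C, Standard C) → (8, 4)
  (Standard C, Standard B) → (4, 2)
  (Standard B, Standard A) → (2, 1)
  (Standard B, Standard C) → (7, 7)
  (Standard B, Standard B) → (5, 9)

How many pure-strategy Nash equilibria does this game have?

3

Both Standard A: Firm 1 gets 12 (best alternative 2); Firm 2 gets 10 (best alternative 8). Neither deviates — NE.
Both Standard C: Firm 1 gets 8 (best alternative 7); Firm 2 gets 4 (best alternative 2). Neither deviates — NE.
Both Standard B: Firm 1 gets 5 (best alternative 4); Firm 2 gets 9 (best alternative 7). Neither deviates — NE.
(Standard A, Standard C) is not a NE: Firm 1 would switch to Standard C (8 > 0).
No other cell survives both best-response checks, so there are 3 pure NE.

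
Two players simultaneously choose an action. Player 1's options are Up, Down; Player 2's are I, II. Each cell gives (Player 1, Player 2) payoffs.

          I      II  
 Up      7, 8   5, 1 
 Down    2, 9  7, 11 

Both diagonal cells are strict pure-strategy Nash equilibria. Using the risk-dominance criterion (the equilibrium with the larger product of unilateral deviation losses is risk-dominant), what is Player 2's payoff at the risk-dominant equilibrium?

At (Up, I): Player 1 loses 7 − 2 = 5 by deviating; Player 2 loses 8 − 1 = 7. Product = 5·7 = 35.
At (Down, II): Player 1 loses 7 − 5 = 2 by deviating; Player 2 loses 11 − 9 = 2. Product = 2·2 = 4.
35 > 4, so (Up, I) is risk-dominant. Player 2's payoff there is 8.

8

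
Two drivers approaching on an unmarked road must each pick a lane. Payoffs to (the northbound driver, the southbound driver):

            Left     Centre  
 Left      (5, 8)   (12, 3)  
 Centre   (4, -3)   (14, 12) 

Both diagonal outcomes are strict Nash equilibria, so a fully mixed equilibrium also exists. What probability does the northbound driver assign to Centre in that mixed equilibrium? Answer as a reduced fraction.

1/4

The northbound driver's mix p on Left must make the southbound driver indifferent between Left and Centre.
The southbound driver's payoff from Left: 8p + (-3)(1−p). From Centre: 3p + 12(1−p).
Set equal: 5p = 15(1−p) → p = 15/20 = 3/4.
Probability on Centre is 1 − 3/4 = 1/4.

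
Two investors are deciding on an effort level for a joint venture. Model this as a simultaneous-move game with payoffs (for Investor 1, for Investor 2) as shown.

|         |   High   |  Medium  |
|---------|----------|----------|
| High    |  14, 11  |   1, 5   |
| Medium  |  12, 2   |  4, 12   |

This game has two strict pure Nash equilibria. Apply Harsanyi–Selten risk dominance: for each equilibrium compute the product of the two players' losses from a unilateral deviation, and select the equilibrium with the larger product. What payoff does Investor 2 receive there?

12

At both High: Investor 1 loses 14 − 12 = 2 by deviating; Investor 2 loses 11 − 5 = 6. Product = 2·6 = 12.
At both Medium: Investor 1 loses 4 − 1 = 3 by deviating; Investor 2 loses 12 − 2 = 10. Product = 3·10 = 30.
30 > 12, so both Medium is risk-dominant. Investor 2's payoff there is 12.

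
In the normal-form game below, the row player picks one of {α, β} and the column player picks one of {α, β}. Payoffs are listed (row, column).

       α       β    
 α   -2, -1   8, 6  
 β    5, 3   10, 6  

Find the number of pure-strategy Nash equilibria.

1

Both β: the row player gets 10 (best alternative 8); the column player gets 6 (best alternative 3). Neither deviates — NE.
Both α is not a NE: the row player would switch to β (5 > -2).
No other cell survives both best-response checks, so there is 1 pure NE.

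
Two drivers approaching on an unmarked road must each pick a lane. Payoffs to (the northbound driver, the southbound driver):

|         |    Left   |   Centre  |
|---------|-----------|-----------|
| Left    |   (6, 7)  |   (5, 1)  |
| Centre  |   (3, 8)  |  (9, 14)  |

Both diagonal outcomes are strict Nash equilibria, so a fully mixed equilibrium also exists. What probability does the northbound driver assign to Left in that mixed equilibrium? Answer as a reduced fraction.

1/2

The northbound driver's mix p on Left must make the southbound driver indifferent between Left and Centre.
The southbound driver's payoff from Left: 7p + 8(1−p). From Centre: 1p + 14(1−p).
Set equal: 6p = 6(1−p) → p = 6/12 = 1/2.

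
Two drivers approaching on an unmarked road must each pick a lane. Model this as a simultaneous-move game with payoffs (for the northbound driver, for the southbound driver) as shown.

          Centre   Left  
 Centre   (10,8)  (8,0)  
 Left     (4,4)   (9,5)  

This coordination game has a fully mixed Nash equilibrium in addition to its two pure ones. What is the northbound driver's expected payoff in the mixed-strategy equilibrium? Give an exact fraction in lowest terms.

The southbound driver mixes with probability q on Centre, chosen so the northbound driver is indifferent: 10q + 8(1−q) = 4q + 9(1−q) gives q = 1/7.
The northbound driver's expected payoff (from either row, since indifferent) is 10·1/7 + 8·6/7 = 58/7.

58/7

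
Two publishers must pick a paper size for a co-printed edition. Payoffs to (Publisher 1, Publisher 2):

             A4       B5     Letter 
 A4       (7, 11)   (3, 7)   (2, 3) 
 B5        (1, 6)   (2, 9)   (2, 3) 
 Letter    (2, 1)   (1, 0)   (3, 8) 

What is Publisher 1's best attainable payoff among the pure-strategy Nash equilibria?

Both A4 is a pure NE (Publisher 1: 7 ≥ 2; Publisher 2: 11 ≥ 7). Publisher 1 gets 7.
Both Letter is a pure NE (Publisher 1: 3 ≥ 2; Publisher 2: 8 ≥ 1). Publisher 1 gets 3.
Every other cell has a profitable deviation for at least one player. Highest of {7, 3} is 7.

7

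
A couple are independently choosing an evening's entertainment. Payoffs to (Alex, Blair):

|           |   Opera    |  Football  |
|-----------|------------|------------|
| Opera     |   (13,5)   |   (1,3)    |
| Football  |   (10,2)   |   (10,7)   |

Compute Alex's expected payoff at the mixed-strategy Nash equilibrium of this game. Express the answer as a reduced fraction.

Blair mixes with probability q on Opera, chosen so Alex is indifferent: 13q + 1(1−q) = 10q + 10(1−q) gives q = 3/4.
Alex's expected payoff (from either row, since indifferent) is 13·3/4 + 1·1/4 = 10.

10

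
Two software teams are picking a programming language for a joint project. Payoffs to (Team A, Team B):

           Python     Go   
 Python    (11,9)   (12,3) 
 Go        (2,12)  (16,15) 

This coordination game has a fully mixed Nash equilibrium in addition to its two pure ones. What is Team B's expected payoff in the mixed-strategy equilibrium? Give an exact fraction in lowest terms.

11

Team A mixes with probability p on Python, chosen so Team B is indifferent: 9p + 12(1−p) = 3p + 15(1−p) gives p = 1/3.
Team B's expected payoff is 9·1/3 + 12·2/3 = 11.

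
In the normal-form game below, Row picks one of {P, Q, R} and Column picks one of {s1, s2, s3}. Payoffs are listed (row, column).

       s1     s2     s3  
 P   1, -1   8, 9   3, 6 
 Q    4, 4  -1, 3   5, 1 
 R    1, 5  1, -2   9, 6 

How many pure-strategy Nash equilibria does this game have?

3

(P, s2): Row gets 8 (best alternative 1); Column gets 9 (best alternative 6). Neither deviates — NE.
(Q, s1): Row gets 4 (best alternative 1); Column gets 4 (best alternative 3). Neither deviates — NE.
(R, s3): Row gets 9 (best alternative 5); Column gets 6 (best alternative 5). Neither deviates — NE.
(P, s1) is not a NE: Row would switch to Q (4 > 1).
No other cell survives both best-response checks, so there are 3 pure NE.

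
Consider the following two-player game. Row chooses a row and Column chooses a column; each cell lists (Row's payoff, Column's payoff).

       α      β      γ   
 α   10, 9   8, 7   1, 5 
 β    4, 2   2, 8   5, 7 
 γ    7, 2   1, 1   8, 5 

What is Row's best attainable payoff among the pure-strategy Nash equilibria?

10

Both α is a pure NE (Row: 10 ≥ 7; Column: 9 ≥ 7). Row gets 10.
Both γ is a pure NE (Row: 8 ≥ 5; Column: 5 ≥ 2). Row gets 8.
Every other cell has a profitable deviation for at least one player. Highest of {10, 8} is 10.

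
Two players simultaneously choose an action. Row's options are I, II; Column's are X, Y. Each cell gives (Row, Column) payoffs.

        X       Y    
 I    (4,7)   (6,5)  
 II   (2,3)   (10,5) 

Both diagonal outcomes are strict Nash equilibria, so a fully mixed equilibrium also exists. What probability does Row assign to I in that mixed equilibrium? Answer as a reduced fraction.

1/2

Row's mix p on I must make Column indifferent between X and Y.
Column's payoff from X: 7p + 3(1−p). From Y: 5p + 5(1−p).
Set equal: 2p = 2(1−p) → p = 2/4 = 1/2.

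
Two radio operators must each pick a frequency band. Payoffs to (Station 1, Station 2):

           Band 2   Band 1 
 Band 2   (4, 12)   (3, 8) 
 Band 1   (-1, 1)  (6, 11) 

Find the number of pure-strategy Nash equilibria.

Both Band 2: Station 1 gets 4 (best alternative -1); Station 2 gets 12 (best alternative 8). Neither deviates — NE.
Both Band 1: Station 1 gets 6 (best alternative 3); Station 2 gets 11 (best alternative 1). Neither deviates — NE.
(Band 1, Band 2) is not a NE: Station 1 would switch to Band 2 (4 > -1).
No other cell survives both best-response checks, so there are 2 pure NE.

2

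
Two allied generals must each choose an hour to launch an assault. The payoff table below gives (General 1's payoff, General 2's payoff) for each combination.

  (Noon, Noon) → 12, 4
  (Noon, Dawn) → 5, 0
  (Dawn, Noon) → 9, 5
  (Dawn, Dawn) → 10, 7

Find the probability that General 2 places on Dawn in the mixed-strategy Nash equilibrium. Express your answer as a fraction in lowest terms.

General 2's mix q on Noon must make General 1 indifferent between Noon and Dawn.
General 1's payoff from Noon: 12q + 5(1−q). From Dawn: 9q + 10(1−q).
Set equal: 3q = 5(1−q) → q = 5/8.
Probability on Dawn is 1 − 5/8 = 3/8.

3/8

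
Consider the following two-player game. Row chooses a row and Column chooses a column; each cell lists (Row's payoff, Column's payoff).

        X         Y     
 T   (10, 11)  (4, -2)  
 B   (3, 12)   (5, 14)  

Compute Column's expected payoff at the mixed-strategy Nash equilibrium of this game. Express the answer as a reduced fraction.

Row mixes with probability p on T, chosen so Column is indifferent: 11p + 12(1−p) = (-2)p + 14(1−p) gives p = 2/15.
Column's expected payoff is 11·2/15 + 12·13/15 = 178/15.

178/15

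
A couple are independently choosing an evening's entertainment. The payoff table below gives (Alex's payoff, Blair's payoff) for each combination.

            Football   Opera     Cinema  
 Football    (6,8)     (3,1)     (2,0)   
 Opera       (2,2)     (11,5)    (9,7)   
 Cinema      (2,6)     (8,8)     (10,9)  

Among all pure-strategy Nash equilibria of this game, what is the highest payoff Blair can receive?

Both Football is a pure NE (Alex: 6 ≥ 2; Blair: 8 ≥ 1). Blair gets 8.
Both Cinema is a pure NE (Alex: 10 ≥ 9; Blair: 9 ≥ 8). Blair gets 9.
Every other cell has a profitable deviation for at least one player. Highest of {8, 9} is 9.

9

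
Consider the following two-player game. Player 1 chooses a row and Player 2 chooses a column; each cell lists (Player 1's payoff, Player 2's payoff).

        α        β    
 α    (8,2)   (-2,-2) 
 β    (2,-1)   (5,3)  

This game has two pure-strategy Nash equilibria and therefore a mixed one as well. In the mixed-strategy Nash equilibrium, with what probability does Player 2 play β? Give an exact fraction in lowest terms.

Player 2's mix q on α must make Player 1 indifferent between α and β.
Player 1's payoff from α: 8q + (-2)(1−q). From β: 2q + 5(1−q).
Set equal: 6q = 7(1−q) → q = 7/13.
Probability on β is 1 − 7/13 = 6/13.

6/13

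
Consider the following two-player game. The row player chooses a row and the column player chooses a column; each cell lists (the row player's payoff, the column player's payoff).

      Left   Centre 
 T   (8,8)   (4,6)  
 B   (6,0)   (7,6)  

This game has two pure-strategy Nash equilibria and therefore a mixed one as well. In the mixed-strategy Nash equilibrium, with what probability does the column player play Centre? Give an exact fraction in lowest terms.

2/5

The column player's mix q on Left must make the row player indifferent between T and B.
The row player's payoff from T: 8q + 4(1−q). From B: 6q + 7(1−q).
Set equal: 2q = 3(1−q) → q = 3/5.
Probability on Centre is 1 − 3/5 = 2/5.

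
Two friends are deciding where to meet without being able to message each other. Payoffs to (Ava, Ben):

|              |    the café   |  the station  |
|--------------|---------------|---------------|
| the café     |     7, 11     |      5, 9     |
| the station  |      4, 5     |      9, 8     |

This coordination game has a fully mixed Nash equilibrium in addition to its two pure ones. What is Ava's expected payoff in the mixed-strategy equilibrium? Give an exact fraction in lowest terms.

43/7

Ben mixes with probability q on the café, chosen so Ava is indifferent: 7q + 5(1−q) = 4q + 9(1−q) gives q = 4/7.
Ava's expected payoff (from either row, since indifferent) is 7·4/7 + 5·3/7 = 43/7.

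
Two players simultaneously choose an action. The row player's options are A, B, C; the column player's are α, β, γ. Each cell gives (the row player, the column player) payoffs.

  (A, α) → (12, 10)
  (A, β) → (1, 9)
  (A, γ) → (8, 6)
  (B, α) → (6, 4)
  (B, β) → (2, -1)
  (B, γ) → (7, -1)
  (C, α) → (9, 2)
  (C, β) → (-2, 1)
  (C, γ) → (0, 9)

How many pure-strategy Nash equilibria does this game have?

(A, α): the row player gets 12 (best alternative 9); the column player gets 10 (best alternative 9). Neither deviates — NE.
(C, γ) is not a NE: the row player would switch to A (8 > 0).
No other cell survives both best-response checks, so there is 1 pure NE.

1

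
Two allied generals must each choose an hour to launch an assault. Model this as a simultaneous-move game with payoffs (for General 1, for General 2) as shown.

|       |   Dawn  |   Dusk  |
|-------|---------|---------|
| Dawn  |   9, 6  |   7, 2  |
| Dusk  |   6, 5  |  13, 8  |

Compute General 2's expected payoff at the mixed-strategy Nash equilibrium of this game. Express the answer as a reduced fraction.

General 1 mixes with probability p on Dawn, chosen so General 2 is indifferent: 6p + 5(1−p) = 2p + 8(1−p) gives p = 3/7.
General 2's expected payoff is 6·3/7 + 5·4/7 = 38/7.

38/7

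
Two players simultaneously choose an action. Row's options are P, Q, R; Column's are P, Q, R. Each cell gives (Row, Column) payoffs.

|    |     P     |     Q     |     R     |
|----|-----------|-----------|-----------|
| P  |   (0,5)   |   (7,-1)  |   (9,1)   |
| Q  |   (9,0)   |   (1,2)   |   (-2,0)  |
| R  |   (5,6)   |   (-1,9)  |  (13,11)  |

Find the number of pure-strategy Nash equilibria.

Both R: Row gets 13 (best alternative 9); Column gets 11 (best alternative 9). Neither deviates — NE.
Both Q is not a NE: Row would switch to P (7 > 1).
No other cell survives both best-response checks, so there is 1 pure NE.

1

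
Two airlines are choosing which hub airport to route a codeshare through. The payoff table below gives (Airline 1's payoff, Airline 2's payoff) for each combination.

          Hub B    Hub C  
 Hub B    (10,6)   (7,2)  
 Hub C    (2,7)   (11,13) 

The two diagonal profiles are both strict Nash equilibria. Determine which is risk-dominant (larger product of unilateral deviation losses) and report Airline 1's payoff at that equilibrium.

At both Hub B: Airline 1 loses 10 − 2 = 8 by deviating; Airline 2 loses 6 − 2 = 4. Product = 8·4 = 32.
At both Hub C: Airline 1 loses 11 − 7 = 4 by deviating; Airline 2 loses 13 − 7 = 6. Product = 4·6 = 24.
32 > 24, so both Hub B is risk-dominant. Airline 1's payoff there is 10.

10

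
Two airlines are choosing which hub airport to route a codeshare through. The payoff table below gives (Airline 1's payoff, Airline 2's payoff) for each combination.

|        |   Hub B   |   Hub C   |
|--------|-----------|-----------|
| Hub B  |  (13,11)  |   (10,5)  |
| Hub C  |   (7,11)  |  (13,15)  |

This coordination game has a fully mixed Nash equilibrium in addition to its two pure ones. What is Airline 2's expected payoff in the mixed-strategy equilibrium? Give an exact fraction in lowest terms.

Airline 1 mixes with probability p on Hub B, chosen so Airline 2 is indifferent: 11p + 11(1−p) = 5p + 15(1−p) gives p = 2/5.
Airline 2's expected payoff is 11·2/5 + 11·3/5 = 11.

11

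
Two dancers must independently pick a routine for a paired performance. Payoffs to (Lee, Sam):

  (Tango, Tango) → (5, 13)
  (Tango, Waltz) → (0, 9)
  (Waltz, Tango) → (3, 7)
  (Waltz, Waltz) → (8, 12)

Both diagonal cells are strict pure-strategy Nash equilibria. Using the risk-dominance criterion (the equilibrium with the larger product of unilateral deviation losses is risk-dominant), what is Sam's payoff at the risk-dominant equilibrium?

12

At both Tango: Lee loses 5 − 3 = 2 by deviating; Sam loses 13 − 9 = 4. Product = 2·4 = 8.
At both Waltz: Lee loses 8 − 0 = 8 by deviating; Sam loses 12 − 7 = 5. Product = 8·5 = 40.
40 > 8, so both Waltz is risk-dominant. Sam's payoff there is 12.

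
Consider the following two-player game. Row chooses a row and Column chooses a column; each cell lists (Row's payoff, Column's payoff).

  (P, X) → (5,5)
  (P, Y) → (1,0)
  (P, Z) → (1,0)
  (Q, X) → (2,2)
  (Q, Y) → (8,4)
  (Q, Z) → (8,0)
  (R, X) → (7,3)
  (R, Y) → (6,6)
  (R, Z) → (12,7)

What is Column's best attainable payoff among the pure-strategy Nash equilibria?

7

(Q, Y) is a pure NE (Row: 8 ≥ 6; Column: 4 ≥ 2). Column gets 4.
(R, Z) is a pure NE (Row: 12 ≥ 8; Column: 7 ≥ 6). Column gets 7.
Every other cell has a profitable deviation for at least one player. Highest of {4, 7} is 7.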